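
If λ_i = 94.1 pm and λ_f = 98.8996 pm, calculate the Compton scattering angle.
168.00°

First find the wavelength shift:
Δλ = λ' - λ = 98.8996 - 94.1 = 4.7996 pm

Using Δλ = λ_C(1 - cos θ), with λ_C = h/(m_e·c) ≈ 2.42631024 pm:
cos θ = 1 - Δλ/λ_C
cos θ = 1 - 4.7996/2.42631024
cos θ = -0.978148

θ = arccos(-0.978148)
θ = 168.00°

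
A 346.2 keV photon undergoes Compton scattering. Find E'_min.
147.0068 keV (at θ = 180°)

The scattered photon has minimum energy when its wavelength is maximum, i.e., when the Compton shift Δλ = λ_C(1 − cos θ) is maximum. This occurs at θ = 180° (backscattering), giving Δλ_max = 2λ_C = 4.8526 pm.

Initial wavelength: λ₀ = hc/E₀ = 3.5813 pm
Maximum final wavelength: λ'_max = λ₀ + 2λ_C = 3.5813 + 4.8526 = 8.4339 pm
Minimum final energy: E'_min = hc/λ'_max = 147.0068 keV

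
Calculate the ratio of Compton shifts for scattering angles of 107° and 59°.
107° produces the larger shift by a factor of 2.665

Calculate both shifts using Δλ = λ_C(1 - cos θ):

For θ₁ = 59°:
Δλ₁ = 2.4263 × (1 - cos(59°))
Δλ₁ = 2.4263 × 0.4850
Δλ₁ = 1.1767 pm

For θ₂ = 107°:
Δλ₂ = 2.4263 × (1 - cos(107°))
Δλ₂ = 2.4263 × 1.2924
Δλ₂ = 3.1357 pm

The 107° angle produces the larger shift.
Ratio: 3.1357/1.1767 = 2.665

(Intermediate values are shown rounded; full precision is carried through to the final answer.)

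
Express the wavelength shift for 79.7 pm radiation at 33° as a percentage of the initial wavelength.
0.4911%

Calculate the Compton shift:
Δλ = λ_C(1 - cos(33°))
Δλ = 2.4263 × (1 - cos(33°))
Δλ = 2.4263 × 0.1613
Δλ = 0.3914 pm

Percentage change:
(Δλ/λ₀) × 100 = (0.3914/79.7) × 100
= 0.4911%

(Intermediate values are shown rounded; full precision is carried through to the final answer.)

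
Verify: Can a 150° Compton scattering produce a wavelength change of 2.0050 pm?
No, inconsistent

Calculate the expected shift for θ = 150°:

Δλ_expected = λ_C(1 - cos(150°))
Δλ_expected = 2.4263 × (1 - cos(150°))
Δλ_expected = 2.4263 × 1.8660
Δλ_expected = 4.5276 pm

Given shift: 2.0050 pm
Expected shift: 4.5276 pm
Difference: 2.5226 pm

The values do not match. The given shift corresponds to θ ≈ 80.0°, not 150°.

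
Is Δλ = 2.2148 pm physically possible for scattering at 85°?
Yes, consistent

Calculate the expected shift for θ = 85°:

Δλ_expected = λ_C(1 - cos(85°))
Δλ_expected = 2.4263 × (1 - cos(85°))
Δλ_expected = 2.4263 × 0.9128
Δλ_expected = 2.2148 pm

Given shift: 2.2148 pm
Expected shift: 2.2148 pm
Difference: 0.0000 pm

The values match. This is consistent with Compton scattering at the stated angle.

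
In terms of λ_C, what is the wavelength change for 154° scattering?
1.8988 λ_C

The Compton shift formula is:
Δλ = λ_C(1 - cos θ)

Dividing both sides by λ_C:
Δλ/λ_C = 1 - cos θ

For θ = 154°:
Δλ/λ_C = 1 - cos(154°)
Δλ/λ_C = 1 - -0.8988
Δλ/λ_C = 1.8988

This means the shift is 1.8988 × λ_C = 4.6071 pm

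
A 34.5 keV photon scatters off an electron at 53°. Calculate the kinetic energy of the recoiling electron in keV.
0.9032 keV

By energy conservation: K_e = E_initial - E_final

First find the scattered photon energy:
Initial wavelength: λ = hc/E = 35.9374 pm
Compton shift: Δλ = λ_C(1 - cos(53°)) = 0.9661 pm
Final wavelength: λ' = 35.9374 + 0.9661 = 36.9036 pm
Final photon energy: E' = hc/λ' = 33.5968 keV

Electron kinetic energy:
K_e = E - E' = 34.5000 - 33.5968 = 0.9032 keV

(Intermediate values are shown rounded; full precision is carried through to the final answer.)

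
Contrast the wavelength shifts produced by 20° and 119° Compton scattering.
119° produces the larger shift by a factor of 24.621

Calculate both shifts using Δλ = λ_C(1 - cos θ):

For θ₁ = 20°:
Δλ₁ = 2.4263 × (1 - cos(20°))
Δλ₁ = 2.4263 × 0.0603
Δλ₁ = 0.1463 pm

For θ₂ = 119°:
Δλ₂ = 2.4263 × (1 - cos(119°))
Δλ₂ = 2.4263 × 1.4848
Δλ₂ = 3.6026 pm

The 119° angle produces the larger shift.
Ratio: 3.6026/0.1463 = 24.621

(Intermediate values are shown rounded; full precision is carried through to the final answer.)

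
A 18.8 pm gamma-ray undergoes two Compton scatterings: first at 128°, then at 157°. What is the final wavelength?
27.3798 pm

Apply Compton shift twice:

First scattering at θ₁ = 128°:
Δλ₁ = λ_C(1 - cos(128°))
Δλ₁ = 2.4263 × 1.6157
Δλ₁ = 3.9201 pm

After first scattering:
λ₁ = 18.8 + 3.9201 = 22.7201 pm

Second scattering at θ₂ = 157°:
Δλ₂ = λ_C(1 - cos(157°))
Δλ₂ = 2.4263 × 1.9205
Δλ₂ = 4.6597 pm

Final wavelength:
λ₂ = 22.7201 + 4.6597 = 27.3798 pm

Total shift: Δλ_total = 3.9201 + 4.6597 = 8.5798 pm

(Intermediate values are shown rounded; full precision is carried through to the final answer.)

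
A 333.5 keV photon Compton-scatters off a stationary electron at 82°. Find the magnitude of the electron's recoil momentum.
1.9781e-22 kg·m/s

The electron is initially at rest, so by conservation of momentum:
p⃗_e = p⃗₀ − p⃗'  (incident photon momentum minus scattered photon momentum)

Photon momentum magnitudes (p = h/λ = E/c):
λ₀ = hc/E₀ = 3.7177 pm → p₀ = h/λ₀ = 1.7823e-22 kg·m/s
Δλ = λ_C(1 − cos 82°) = 2.0886 pm
λ' = 5.8063 pm → p' = h/λ' = 1.1412e-22 kg·m/s

The scattered photon makes angle θ = 82° with the incident direction, so by the law of cosines:
|p⃗_e|² = p₀² + p'² − 2p₀p'cos θ
|p⃗_e|² = (1.7823e-22)² + (1.1412e-22)² − 2·1.7823e-22·1.1412e-22·cos(82°)
|p⃗_e| = 1.9781e-22 kg·m/s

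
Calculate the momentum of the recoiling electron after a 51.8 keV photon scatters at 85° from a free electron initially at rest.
3.5863e-23 kg·m/s

The electron is initially at rest, so by conservation of momentum:
p⃗_e = p⃗₀ − p⃗'  (incident photon momentum minus scattered photon momentum)

Photon momentum magnitudes (p = h/λ = E/c):
λ₀ = hc/E₀ = 23.9352 pm → p₀ = h/λ₀ = 2.7683e-23 kg·m/s
Δλ = λ_C(1 − cos 85°) = 2.2148 pm
λ' = 26.1500 pm → p' = h/λ' = 2.5339e-23 kg·m/s

The scattered photon makes angle θ = 85° with the incident direction, so by the law of cosines:
|p⃗_e|² = p₀² + p'² − 2p₀p'cos θ
|p⃗_e|² = (2.7683e-23)² + (2.5339e-23)² − 2·2.7683e-23·2.5339e-23·cos(85°)
|p⃗_e| = 3.5863e-23 kg·m/s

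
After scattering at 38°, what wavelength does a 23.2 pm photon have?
23.7144 pm

Using the Compton scattering formula:
λ' = λ + Δλ = λ + λ_C(1 - cos θ)

Given:
- Initial wavelength λ = 23.2 pm
- Scattering angle θ = 38°
- Compton wavelength λ_C ≈ 2.4263 pm

Calculate the shift:
Δλ = 2.4263 × (1 - cos(38°))
Δλ = 2.4263 × 0.2120
Δλ = 0.5144 pm

Final wavelength:
λ' = 23.2 + 0.5144 = 23.7144 pm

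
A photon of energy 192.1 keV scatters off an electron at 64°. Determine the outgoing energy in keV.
158.6118 keV

First convert energy to wavelength:
λ = hc/E, with hc ≈ 1239.842 keV·pm (i.e. 1239.842 eV·nm)

For E = 192.1 keV = 192100 eV:
λ = 1239.842 keV·pm / 192.1 keV
λ = 6.4541 pm

Calculate the Compton shift:
Δλ = λ_C(1 - cos(64°)) = 2.4263 × 0.5616
Δλ = 1.3627 pm

Final wavelength:
λ' = 6.4541 + 1.3627 = 7.8168 pm

Final energy:
E' = hc/λ' = 1239.842 / 7.8168 = 158.6118 keV

(Intermediate values are shown rounded; full precision is carried through to the final answer.)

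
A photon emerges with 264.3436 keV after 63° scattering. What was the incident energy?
368.3999 keV

Convert final energy to wavelength (hc ≈ 1239.842 keV·pm):
λ' = hc/E' = 1239.842 / 264.3436 = 4.6903 pm

Calculate the Compton shift:
Δλ = λ_C(1 - cos(63°))
Δλ = 2.4263 × (1 - cos(63°))
Δλ = 1.3248 pm

Initial wavelength:
λ = λ' - Δλ = 4.6903 - 1.3248 = 3.3655 pm

Initial energy:
E = hc/λ = 1239.842 / 3.3655 = 368.3999 keV

(Intermediate values are shown rounded; full precision is carried through to the final answer.)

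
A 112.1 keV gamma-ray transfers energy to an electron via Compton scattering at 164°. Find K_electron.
33.7221 keV

By energy conservation: K_e = E_initial - E_final

First find the scattered photon energy:
Initial wavelength: λ = hc/E = 11.0601 pm
Compton shift: Δλ = λ_C(1 - cos(164°)) = 4.7586 pm
Final wavelength: λ' = 11.0601 + 4.7586 = 15.8188 pm
Final photon energy: E' = hc/λ' = 78.3779 keV

Electron kinetic energy:
K_e = E - E' = 112.1000 - 78.3779 = 33.7221 keV

(Intermediate values are shown rounded; full precision is carried through to the final answer.)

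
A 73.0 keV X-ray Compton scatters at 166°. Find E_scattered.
56.9658 keV

First convert energy to wavelength:
λ = hc/E, with hc ≈ 1239.842 keV·pm (i.e. 1239.842 eV·nm)

For E = 73.0 keV = 73000 eV:
λ = 1239.842 keV·pm / 73.0 keV
λ = 16.9841 pm

Calculate the Compton shift:
Δλ = λ_C(1 - cos(166°)) = 2.4263 × 1.9703
Δλ = 4.7805 pm

Final wavelength:
λ' = 16.9841 + 4.7805 = 21.7647 pm

Final energy:
E' = hc/λ' = 1239.842 / 21.7647 = 56.9658 keV

(Intermediate values are shown rounded; full precision is carried through to the final answer.)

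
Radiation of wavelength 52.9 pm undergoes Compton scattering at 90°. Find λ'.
55.3263 pm

Using the Compton formula: λ' = λ + λ_C(1 − cos θ)

For θ = 90°, cos θ = 0 (exact) = 0.0000, so:
1 − cos 90° = 1 − (0) = 1.0000

Δλ = λ_C × 1.0000 = 2.4263 × 1.0000 = 2.4263 pm

λ' = 52.9 + 2.4263 = 55.3263 pm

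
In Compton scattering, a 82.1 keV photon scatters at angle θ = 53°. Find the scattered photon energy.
77.1635 keV

First convert energy to wavelength:
λ = hc/E, with hc ≈ 1239.842 keV·pm (i.e. 1239.842 eV·nm)

For E = 82.1 keV = 82100 eV:
λ = 1239.842 keV·pm / 82.1 keV
λ = 15.1016 pm

Calculate the Compton shift:
Δλ = λ_C(1 - cos(53°)) = 2.4263 × 0.3982
Δλ = 0.9661 pm

Final wavelength:
λ' = 15.1016 + 0.9661 = 16.0677 pm

Final energy:
E' = hc/λ' = 1239.842 / 16.0677 = 77.1635 keV

(Intermediate values are shown rounded; full precision is carried through to the final answer.)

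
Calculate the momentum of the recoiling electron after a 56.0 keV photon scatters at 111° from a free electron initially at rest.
4.6185e-23 kg·m/s

The electron is initially at rest, so by conservation of momentum:
p⃗_e = p⃗₀ − p⃗'  (incident photon momentum minus scattered photon momentum)

Photon momentum magnitudes (p = h/λ = E/c):
λ₀ = hc/E₀ = 22.1400 pm → p₀ = h/λ₀ = 2.9928e-23 kg·m/s
Δλ = λ_C(1 − cos 111°) = 3.2958 pm
λ' = 25.4359 pm → p' = h/λ' = 2.6050e-23 kg·m/s

The scattered photon makes angle θ = 111° with the incident direction, so by the law of cosines:
|p⃗_e|² = p₀² + p'² − 2p₀p'cos θ
|p⃗_e|² = (2.9928e-23)² + (2.6050e-23)² − 2·2.9928e-23·2.6050e-23·cos(111°)
|p⃗_e| = 4.6185e-23 kg·m/s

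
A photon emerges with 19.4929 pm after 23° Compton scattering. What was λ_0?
19.3000 pm

From λ' = λ + Δλ, we have λ = λ' - Δλ

First calculate the Compton shift:
Δλ = λ_C(1 - cos θ)
Δλ = 2.4263 × (1 - cos(23°))
Δλ = 2.4263 × 0.0795
Δλ = 0.1929 pm

Initial wavelength:
λ = λ' - Δλ
λ = 19.4929 - 0.1929
λ = 19.3000 pm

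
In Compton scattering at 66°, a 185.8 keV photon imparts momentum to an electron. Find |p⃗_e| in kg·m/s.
9.9667e-23 kg·m/s

The electron is initially at rest, so by conservation of momentum:
p⃗_e = p⃗₀ − p⃗'  (incident photon momentum minus scattered photon momentum)

Photon momentum magnitudes (p = h/λ = E/c):
λ₀ = hc/E₀ = 6.6730 pm → p₀ = h/λ₀ = 9.9297e-23 kg·m/s
Δλ = λ_C(1 − cos 66°) = 1.4394 pm
λ' = 8.1124 pm → p' = h/λ' = 8.1678e-23 kg·m/s

The scattered photon makes angle θ = 66° with the incident direction, so by the law of cosines:
|p⃗_e|² = p₀² + p'² − 2p₀p'cos θ
|p⃗_e|² = (9.9297e-23)² + (8.1678e-23)² − 2·9.9297e-23·8.1678e-23·cos(66°)
|p⃗_e| = 9.9667e-23 kg·m/s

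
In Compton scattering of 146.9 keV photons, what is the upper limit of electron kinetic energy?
53.6273 keV

Maximum energy transfer occurs at θ = 180° (backscattering).

Initial photon: E₀ = 146.9 keV → λ₀ = 8.4400 pm

Maximum Compton shift (at 180°):
Δλ_max = 2λ_C = 2 × 2.4263 = 4.8526 pm

Final wavelength:
λ' = 8.4400 + 4.8526 = 13.2927 pm

Minimum photon energy (maximum energy to electron):
E'_min = hc/λ' = 93.2727 keV

Maximum electron kinetic energy:
K_max = E₀ - E'_min = 146.9000 - 93.2727 = 53.6273 keV

(Intermediate values are shown rounded; full precision is carried through to the final answer.)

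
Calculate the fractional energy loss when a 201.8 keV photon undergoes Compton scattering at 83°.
0.2575 (or 25.75%)

Calculate initial and final photon energies:

Initial: E₀ = 201.8 keV → λ₀ = 6.1439 pm
Compton shift: Δλ = 2.1306 pm
Final wavelength: λ' = 8.2745 pm
Final energy: E' = 149.8383 keV

Fractional energy loss:
(E₀ - E')/E₀ = (201.8000 - 149.8383)/201.8000
= 51.9617/201.8000
= 0.2575
= 25.75%

(Intermediate values are shown rounded; full precision is carried through to the final answer.)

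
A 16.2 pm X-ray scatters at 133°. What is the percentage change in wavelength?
25.1917%

Calculate the Compton shift:
Δλ = λ_C(1 - cos(133°))
Δλ = 2.4263 × (1 - cos(133°))
Δλ = 2.4263 × 1.6820
Δλ = 4.0810 pm

Percentage change:
(Δλ/λ₀) × 100 = (4.0810/16.2) × 100
= 25.1917%

(Intermediate values are shown rounded; full precision is carried through to the final answer.)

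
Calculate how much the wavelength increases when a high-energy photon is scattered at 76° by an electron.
1.8393 pm

Using the Compton scattering formula:
Δλ = λ_C(1 - cos θ)

where λ_C = h/(m_e·c) ≈ 2.4263 pm is the Compton wavelength of an electron.

For θ = 76°:
cos(76°) = 0.2419
1 - cos(76°) = 0.7581

Δλ = 2.4263 × 0.7581
Δλ = 1.8393 pm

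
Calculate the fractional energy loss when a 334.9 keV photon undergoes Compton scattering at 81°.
0.3560 (or 35.60%)

Calculate initial and final photon energies:

Initial: E₀ = 334.9 keV → λ₀ = 3.7021 pm
Compton shift: Δλ = 2.0468 pm
Final wavelength: λ' = 5.7489 pm
Final energy: E' = 215.6668 keV

Fractional energy loss:
(E₀ - E')/E₀ = (334.9000 - 215.6668)/334.9000
= 119.2332/334.9000
= 0.3560
= 35.60%

(Intermediate values are shown rounded; full precision is carried through to the final answer.)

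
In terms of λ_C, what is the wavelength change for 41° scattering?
0.2453 λ_C

The Compton shift formula is:
Δλ = λ_C(1 - cos θ)

Dividing both sides by λ_C:
Δλ/λ_C = 1 - cos θ

For θ = 41°:
Δλ/λ_C = 1 - cos(41°)
Δλ/λ_C = 1 - 0.7547
Δλ/λ_C = 0.2453

This means the shift is 0.2453 × λ_C = 0.5952 pm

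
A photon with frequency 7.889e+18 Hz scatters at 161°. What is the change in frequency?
8.717e+17 Hz (decrease)

Convert frequency to wavelength (c = 299792458 m/s):
λ₀ = c/f₀ = 299792458/7.889e+18 = 3.8001326e-11 m = 38.0013 pm

Calculate Compton shift:
Δλ = λ_C(1 - cos(161°)) = 4.7204 pm

Final wavelength:
λ' = λ₀ + Δλ = 38.0013 + 4.7204 = 42.7218 pm

Final frequency:
f' = c/λ' = 299792458/4.2721757e-11 = 7.0173251e+18 Hz

Frequency shift (decrease):
Δf = f₀ - f' = 7.889e+18 - 7.0173251e+18 = 8.717e+17 Hz

(Intermediate values are shown rounded; full precision is carried through to the final answer.)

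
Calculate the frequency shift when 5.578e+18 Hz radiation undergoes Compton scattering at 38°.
5.288e+16 Hz (decrease)

Convert frequency to wavelength (c = 299792458 m/s):
λ₀ = c/f₀ = 299792458/5.578e+18 = 5.3745511e-11 m = 53.7455 pm

Calculate Compton shift:
Δλ = λ_C(1 - cos(38°)) = 0.5144 pm

Final wavelength:
λ' = λ₀ + Δλ = 53.7455 + 0.5144 = 54.2599 pm

Final frequency:
f' = c/λ' = 299792458/5.4259862e-11 = 5.5251238e+18 Hz

Frequency shift (decrease):
Δf = f₀ - f' = 5.578e+18 - 5.5251238e+18 = 5.288e+16 Hz

(Intermediate values are shown rounded; full precision is carried through to the final answer.)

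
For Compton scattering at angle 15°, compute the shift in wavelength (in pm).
0.0827 pm

Using the Compton scattering formula:
Δλ = λ_C(1 - cos θ)

where λ_C = h/(m_e·c) ≈ 2.4263 pm is the Compton wavelength of an electron.

For θ = 15°:
cos(15°) = 0.9659
1 - cos(15°) = 0.0341

Δλ = 2.4263 × 0.0341
Δλ = 0.0827 pm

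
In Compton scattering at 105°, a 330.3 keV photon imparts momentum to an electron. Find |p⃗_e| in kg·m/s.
2.2254e-22 kg·m/s

The electron is initially at rest, so by conservation of momentum:
p⃗_e = p⃗₀ − p⃗'  (incident photon momentum minus scattered photon momentum)

Photon momentum magnitudes (p = h/λ = E/c):
λ₀ = hc/E₀ = 3.7537 pm → p₀ = h/λ₀ = 1.7652e-22 kg·m/s
Δλ = λ_C(1 − cos 105°) = 3.0543 pm
λ' = 6.8080 pm → p' = h/λ' = 9.7328e-23 kg·m/s

The scattered photon makes angle θ = 105° with the incident direction, so by the law of cosines:
|p⃗_e|² = p₀² + p'² − 2p₀p'cos θ
|p⃗_e|² = (1.7652e-22)² + (9.7328e-23)² − 2·1.7652e-22·9.7328e-23·cos(105°)
|p⃗_e| = 2.2254e-22 kg·m/s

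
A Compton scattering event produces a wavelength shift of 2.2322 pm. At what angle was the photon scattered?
85.41°

From the Compton formula Δλ = λ_C(1 - cos θ), we can solve for θ:

cos θ = 1 - Δλ/λ_C

Given:
- Δλ = 2.2322 pm
- λ_C = h/(m_e·c) ≈ 2.42631024 pm

cos θ = 1 - 2.2322/2.42631024
cos θ = 1 - 0.919998
cos θ = 0.080002

θ = arccos(0.080002)
θ = 85.41°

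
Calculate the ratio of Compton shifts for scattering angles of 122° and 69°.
122° produces the larger shift by a factor of 2.384

Calculate both shifts using Δλ = λ_C(1 - cos θ):

For θ₁ = 69°:
Δλ₁ = 2.4263 × (1 - cos(69°))
Δλ₁ = 2.4263 × 0.6416
Δλ₁ = 1.5568 pm

For θ₂ = 122°:
Δλ₂ = 2.4263 × (1 - cos(122°))
Δλ₂ = 2.4263 × 1.5299
Δλ₂ = 3.7121 pm

The 122° angle produces the larger shift.
Ratio: 3.7121/1.5568 = 2.384

(Intermediate values are shown rounded; full precision is carried through to the final answer.)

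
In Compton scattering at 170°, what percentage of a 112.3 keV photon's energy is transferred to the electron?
0.3037 (or 30.37%)

Calculate initial and final photon energies:

Initial: E₀ = 112.3 keV → λ₀ = 11.0404 pm
Compton shift: Δλ = 4.8158 pm
Final wavelength: λ' = 15.8562 pm
Final energy: E' = 78.1929 keV

Fractional energy loss:
(E₀ - E')/E₀ = (112.3000 - 78.1929)/112.3000
= 34.1071/112.3000
= 0.3037
= 30.37%

(Intermediate values are shown rounded; full precision is carried through to the final answer.)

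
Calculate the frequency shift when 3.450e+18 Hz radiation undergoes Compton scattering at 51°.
3.534e+16 Hz (decrease)

Convert frequency to wavelength (c = 299792458 m/s):
λ₀ = c/f₀ = 299792458/3.450e+18 = 8.6896365e-11 m = 86.8964 pm

Calculate Compton shift:
Δλ = λ_C(1 - cos(51°)) = 0.8994 pm

Final wavelength:
λ' = λ₀ + Δλ = 86.8964 + 0.8994 = 87.7957 pm

Final frequency:
f' = c/λ' = 299792458/8.7795748e-11 = 3.4146580e+18 Hz

Frequency shift (decrease):
Δf = f₀ - f' = 3.450e+18 - 3.4146580e+18 = 3.534e+16 Hz

(Intermediate values are shown rounded; full precision is carried through to the final answer.)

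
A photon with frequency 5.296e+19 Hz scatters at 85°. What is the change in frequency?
1.489e+19 Hz (decrease)

Convert frequency to wavelength (c = 299792458 m/s):
λ₀ = c/f₀ = 299792458/5.296e+19 = 5.6607337e-12 m = 5.6607 pm

Calculate Compton shift:
Δλ = λ_C(1 - cos(85°)) = 2.2148 pm

Final wavelength:
λ' = λ₀ + Δλ = 5.6607 + 2.2148 = 7.8756 pm

Final frequency:
f' = c/λ' = 299792458/7.8755771e-12 = 3.8066094e+19 Hz

Frequency shift (decrease):
Δf = f₀ - f' = 5.296e+19 - 3.8066094e+19 = 1.489e+19 Hz

(Intermediate values are shown rounded; full precision is carried through to the final answer.)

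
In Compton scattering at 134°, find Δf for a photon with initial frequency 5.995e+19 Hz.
2.705e+19 Hz (decrease)

Convert frequency to wavelength (c = 299792458 m/s):
λ₀ = c/f₀ = 299792458/5.995e+19 = 5.0007082e-12 m = 5.0007 pm

Calculate Compton shift:
Δλ = λ_C(1 - cos(134°)) = 4.1118 pm

Final wavelength:
λ' = λ₀ + Δλ = 5.0007 + 4.1118 = 9.1125 pm

Final frequency:
f' = c/λ' = 299792458/9.1124752e-12 = 3.2899125e+19 Hz

Frequency shift (decrease):
Δf = f₀ - f' = 5.995e+19 - 3.2899125e+19 = 2.705e+19 Hz

(Intermediate values are shown rounded; full precision is carried through to the final answer.)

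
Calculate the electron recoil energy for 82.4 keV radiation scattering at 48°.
4.1737 keV

By energy conservation: K_e = E_initial - E_final

First find the scattered photon energy:
Initial wavelength: λ = hc/E = 15.0466 pm
Compton shift: Δλ = λ_C(1 - cos(48°)) = 0.8028 pm
Final wavelength: λ' = 15.0466 + 0.8028 = 15.8494 pm
Final photon energy: E' = hc/λ' = 78.2263 keV

Electron kinetic energy:
K_e = E - E' = 82.4000 - 78.2263 = 4.1737 keV

(Intermediate values are shown rounded; full precision is carried through to the final answer.)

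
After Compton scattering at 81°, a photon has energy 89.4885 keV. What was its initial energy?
105.0001 keV

Convert final energy to wavelength (hc ≈ 1239.842 keV·pm):
λ' = hc/E' = 1239.842 / 89.4885 = 13.8548 pm

Calculate the Compton shift:
Δλ = λ_C(1 - cos(81°))
Δλ = 2.4263 × (1 - cos(81°))
Δλ = 2.0468 pm

Initial wavelength:
λ = λ' - Δλ = 13.8548 - 2.0468 = 11.8080 pm

Initial energy:
E = hc/λ = 1239.842 / 11.8080 = 105.0001 keV

(Intermediate values are shown rounded; full precision is carried through to the final answer.)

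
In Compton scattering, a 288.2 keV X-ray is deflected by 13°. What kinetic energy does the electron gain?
4.1066 keV

By energy conservation: K_e = E_initial - E_final

First find the scattered photon energy:
Initial wavelength: λ = hc/E = 4.3020 pm
Compton shift: Δλ = λ_C(1 - cos(13°)) = 0.0622 pm
Final wavelength: λ' = 4.3020 + 0.0622 = 4.3642 pm
Final photon energy: E' = hc/λ' = 284.0934 keV

Electron kinetic energy:
K_e = E - E' = 288.2000 - 284.0934 = 4.1066 keV

(Intermediate values are shown rounded; full precision is carried through to the final answer.)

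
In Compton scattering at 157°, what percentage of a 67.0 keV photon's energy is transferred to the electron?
0.2012 (or 20.12%)

Calculate initial and final photon energies:

Initial: E₀ = 67.0 keV → λ₀ = 18.5051 pm
Compton shift: Δλ = 4.6597 pm
Final wavelength: λ' = 23.1648 pm
Final energy: E' = 53.5226 keV

Fractional energy loss:
(E₀ - E')/E₀ = (67.0000 - 53.5226)/67.0000
= 13.4774/67.0000
= 0.2012
= 20.12%

(Intermediate values are shown rounded; full precision is carried through to the final answer.)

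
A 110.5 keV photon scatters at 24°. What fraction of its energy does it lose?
0.0184 (or 1.84%)

Calculate initial and final photon energies:

Initial: E₀ = 110.5 keV → λ₀ = 11.2203 pm
Compton shift: Δλ = 0.2098 pm
Final wavelength: λ' = 11.4301 pm
Final energy: E' = 108.4721 keV

Fractional energy loss:
(E₀ - E')/E₀ = (110.5000 - 108.4721)/110.5000
= 2.0279/110.5000
= 0.0184
= 1.84%

(Intermediate values are shown rounded; full precision is carried through to the final answer.)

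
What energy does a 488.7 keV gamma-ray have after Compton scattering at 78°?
278.0618 keV

First convert energy to wavelength:
λ = hc/E, with hc ≈ 1239.842 keV·pm (i.e. 1239.842 eV·nm)

For E = 488.7 keV = 488700 eV:
λ = 1239.842 keV·pm / 488.7 keV
λ = 2.5370 pm

Calculate the Compton shift:
Δλ = λ_C(1 - cos(78°)) = 2.4263 × 0.7921
Δλ = 1.9219 pm

Final wavelength:
λ' = 2.5370 + 1.9219 = 4.4589 pm

Final energy:
E' = hc/λ' = 1239.842 / 4.4589 = 278.0618 keV

(Intermediate values are shown rounded; full precision is carried through to the final answer.)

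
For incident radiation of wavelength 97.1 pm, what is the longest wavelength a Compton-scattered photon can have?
101.9526 pm (at θ = 180°)

The Compton shift is Δλ = λ_C(1 − cos θ).

Since cos θ ranges from −1 to 1, the factor (1 − cos θ) ranges from 0 to 2; the maximum shift occurs at θ = 180° (backscattering):
Δλ_max = 2λ_C = 2 × 2.4263 pm = 4.8526 pm

Maximum scattered wavelength:
λ'_max = λ₀ + Δλ_max = 97.1 + 4.8526 = 101.9526 pm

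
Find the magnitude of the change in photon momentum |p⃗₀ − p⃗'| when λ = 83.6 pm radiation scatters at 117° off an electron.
1.3243e-23 kg·m/s

Photon momentum magnitude is p = h/λ.

Initial momentum:
p₀ = h/λ = 6.6261e-34/8.3600e-11 = 7.9259e-24 kg·m/s

After scattering:
λ' = λ + Δλ = 83.6 + 3.5278 = 87.1278 pm
p' = h/λ' = 6.6261e-34/8.7128e-11 = 7.6050e-24 kg·m/s

Momentum is a vector; the scattered photon's direction makes angle θ = 117° with the incident direction. The magnitude of the vector change Δp⃗ = p⃗₀ − p⃗' is found from the law of cosines:
|Δp⃗|² = p₀² + p'² − 2p₀p'cos θ
|Δp⃗|² = (7.9259e-24)² + (7.6050e-24)² − 2·7.9259e-24·7.6050e-24·cos(117°)
|Δp⃗| = 1.3243e-23 kg·m/s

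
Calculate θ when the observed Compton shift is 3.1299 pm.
106.86°

From the Compton formula Δλ = λ_C(1 - cos θ), we can solve for θ:

cos θ = 1 - Δλ/λ_C

Given:
- Δλ = 3.1299 pm
- λ_C = h/(m_e·c) ≈ 2.42631024 pm

cos θ = 1 - 3.1299/2.42631024
cos θ = 1 - 1.289983
cos θ = -0.289983

θ = arccos(-0.289983)
θ = 106.86°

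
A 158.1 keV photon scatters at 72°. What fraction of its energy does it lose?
0.1761 (or 17.61%)

Calculate initial and final photon energies:

Initial: E₀ = 158.1 keV → λ₀ = 7.8421 pm
Compton shift: Δλ = 1.6765 pm
Final wavelength: λ' = 9.5187 pm
Final energy: E' = 130.2536 keV

Fractional energy loss:
(E₀ - E')/E₀ = (158.1000 - 130.2536)/158.1000
= 27.8464/158.1000
= 0.1761
= 17.61%

(Intermediate values are shown rounded; full precision is carried through to the final answer.)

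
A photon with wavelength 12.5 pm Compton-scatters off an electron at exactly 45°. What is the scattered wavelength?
13.2106 pm

Using the Compton formula: λ' = λ + λ_C(1 − cos θ)

For θ = 45°, cos θ = √2/2 (exact) ≈ 0.7071, so:
1 − cos 45° = 1 − (√2/2) ≈ 0.2929

Δλ = λ_C × 0.2929 = 2.4263 × 0.2929 = 0.7106 pm

λ' = 12.5 + 0.7106 = 13.2106 pm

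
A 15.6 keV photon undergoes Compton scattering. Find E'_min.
14.7023 keV (at θ = 180°)

The scattered photon has minimum energy when its wavelength is maximum, i.e., when the Compton shift Δλ = λ_C(1 − cos θ) is maximum. This occurs at θ = 180° (backscattering), giving Δλ_max = 2λ_C = 4.8526 pm.

Initial wavelength: λ₀ = hc/E₀ = 79.4771 pm
Maximum final wavelength: λ'_max = λ₀ + 2λ_C = 79.4771 + 4.8526 = 84.3297 pm
Minimum final energy: E'_min = hc/λ'_max = 14.7023 keV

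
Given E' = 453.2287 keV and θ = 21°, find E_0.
481.6000 keV

Convert final energy to wavelength (hc ≈ 1239.842 keV·pm):
λ' = hc/E' = 1239.842 / 453.2287 = 2.7356 pm

Calculate the Compton shift:
Δλ = λ_C(1 - cos(21°))
Δλ = 2.4263 × (1 - cos(21°))
Δλ = 0.1612 pm

Initial wavelength:
λ = λ' - Δλ = 2.7356 - 0.1612 = 2.5744 pm

Initial energy:
E = hc/λ = 1239.842 / 2.5744 = 481.6000 keV

(Intermediate values are shown rounded; full precision is carried through to the final answer.)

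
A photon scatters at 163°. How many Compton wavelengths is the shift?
1.9563 λ_C

The Compton shift formula is:
Δλ = λ_C(1 - cos θ)

Dividing both sides by λ_C:
Δλ/λ_C = 1 - cos θ

For θ = 163°:
Δλ/λ_C = 1 - cos(163°)
Δλ/λ_C = 1 - -0.9563
Δλ/λ_C = 1.9563

This means the shift is 1.9563 × λ_C = 4.7466 pm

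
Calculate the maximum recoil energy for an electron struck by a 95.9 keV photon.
26.1720 keV

Maximum energy transfer occurs at θ = 180° (backscattering).

Initial photon: E₀ = 95.9 keV → λ₀ = 12.9285 pm

Maximum Compton shift (at 180°):
Δλ_max = 2λ_C = 2 × 2.4263 = 4.8526 pm

Final wavelength:
λ' = 12.9285 + 4.8526 = 17.7811 pm

Minimum photon energy (maximum energy to electron):
E'_min = hc/λ' = 69.7280 keV

Maximum electron kinetic energy:
K_max = E₀ - E'_min = 95.9000 - 69.7280 = 26.1720 keV

(Intermediate values are shown rounded; full precision is carried through to the final answer.)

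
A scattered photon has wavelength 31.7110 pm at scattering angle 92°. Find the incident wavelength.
29.2000 pm

From λ' = λ + Δλ, we have λ = λ' - Δλ

First calculate the Compton shift:
Δλ = λ_C(1 - cos θ)
Δλ = 2.4263 × (1 - cos(92°))
Δλ = 2.4263 × 1.0349
Δλ = 2.5110 pm

Initial wavelength:
λ = λ' - Δλ
λ = 31.7110 - 2.5110
λ = 29.2000 pm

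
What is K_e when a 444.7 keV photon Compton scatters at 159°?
278.9348 keV

By energy conservation: K_e = E_initial - E_final

First find the scattered photon energy:
Initial wavelength: λ = hc/E = 2.7880 pm
Compton shift: Δλ = λ_C(1 - cos(159°)) = 4.6915 pm
Final wavelength: λ' = 2.7880 + 4.6915 = 7.4795 pm
Final photon energy: E' = hc/λ' = 165.7652 keV

Electron kinetic energy:
K_e = E - E' = 444.7000 - 165.7652 = 278.9348 keV

(Intermediate values are shown rounded; full precision is carried through to the final answer.)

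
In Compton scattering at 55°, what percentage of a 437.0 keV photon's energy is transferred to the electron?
0.2672 (or 26.72%)

Calculate initial and final photon energies:

Initial: E₀ = 437.0 keV → λ₀ = 2.8372 pm
Compton shift: Δλ = 1.0346 pm
Final wavelength: λ' = 3.8718 pm
Final energy: E' = 320.2234 keV

Fractional energy loss:
(E₀ - E')/E₀ = (437.0000 - 320.2234)/437.0000
= 116.7766/437.0000
= 0.2672
= 26.72%

(Intermediate values are shown rounded; full precision is carried through to the final answer.)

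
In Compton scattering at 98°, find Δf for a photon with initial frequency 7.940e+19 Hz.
3.356e+19 Hz (decrease)

Convert frequency to wavelength (c = 299792458 m/s):
λ₀ = c/f₀ = 299792458/7.940e+19 = 3.7757237e-12 m = 3.7757 pm

Calculate Compton shift:
Δλ = λ_C(1 - cos(98°)) = 2.7640 pm

Final wavelength:
λ' = λ₀ + Δλ = 3.7757 + 2.7640 = 6.5397 pm

Final frequency:
f' = c/λ' = 299792458/6.5397110e-12 = 4.5841851e+19 Hz

Frequency shift (decrease):
Δf = f₀ - f' = 7.940e+19 - 4.5841851e+19 = 3.356e+19 Hz

(Intermediate values are shown rounded; full precision is carried through to the final answer.)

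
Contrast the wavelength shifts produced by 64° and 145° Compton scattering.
145° produces the larger shift by a factor of 3.239

Calculate both shifts using Δλ = λ_C(1 - cos θ):

For θ₁ = 64°:
Δλ₁ = 2.4263 × (1 - cos(64°))
Δλ₁ = 2.4263 × 0.5616
Δλ₁ = 1.3627 pm

For θ₂ = 145°:
Δλ₂ = 2.4263 × (1 - cos(145°))
Δλ₂ = 2.4263 × 1.8192
Δλ₂ = 4.4138 pm

The 145° angle produces the larger shift.
Ratio: 4.4138/1.3627 = 3.239

(Intermediate values are shown rounded; full precision is carried through to the final answer.)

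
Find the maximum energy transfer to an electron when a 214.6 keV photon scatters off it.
97.9647 keV

Maximum energy transfer occurs at θ = 180° (backscattering).

Initial photon: E₀ = 214.6 keV → λ₀ = 5.7775 pm

Maximum Compton shift (at 180°):
Δλ_max = 2λ_C = 2 × 2.4263 = 4.8526 pm

Final wavelength:
λ' = 5.7775 + 4.8526 = 10.6301 pm

Minimum photon energy (maximum energy to electron):
E'_min = hc/λ' = 116.6353 keV

Maximum electron kinetic energy:
K_max = E₀ - E'_min = 214.6000 - 116.6353 = 97.9647 keV

(Intermediate values are shown rounded; full precision is carried through to the final answer.)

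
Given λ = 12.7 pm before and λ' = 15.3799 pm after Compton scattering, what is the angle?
96.00°

First find the wavelength shift:
Δλ = λ' - λ = 15.3799 - 12.7 = 2.6799 pm

Using Δλ = λ_C(1 - cos θ), with λ_C = h/(m_e·c) ≈ 2.42631024 pm:
cos θ = 1 - Δλ/λ_C
cos θ = 1 - 2.6799/2.42631024
cos θ = -0.104517

θ = arccos(-0.104517)
θ = 96.00°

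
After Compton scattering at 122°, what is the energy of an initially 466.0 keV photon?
194.5563 keV

First convert energy to wavelength:
λ = hc/E, with hc ≈ 1239.842 keV·pm (i.e. 1239.842 eV·nm)

For E = 466.0 keV = 466000 eV:
λ = 1239.842 keV·pm / 466.0 keV
λ = 2.6606 pm

Calculate the Compton shift:
Δλ = λ_C(1 - cos(122°)) = 2.4263 × 1.5299
Δλ = 3.7121 pm

Final wavelength:
λ' = 2.6606 + 3.7121 = 6.3727 pm

Final energy:
E' = hc/λ' = 1239.842 / 6.3727 = 194.5563 keV

(Intermediate values are shown rounded; full precision is carried through to the final answer.)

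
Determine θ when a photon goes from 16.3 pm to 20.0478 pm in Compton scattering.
123.00°

First find the wavelength shift:
Δλ = λ' - λ = 20.0478 - 16.3 = 3.7478 pm

Using Δλ = λ_C(1 - cos θ), with λ_C = h/(m_e·c) ≈ 2.42631024 pm:
cos θ = 1 - Δλ/λ_C
cos θ = 1 - 3.7478/2.42631024
cos θ = -0.544650

θ = arccos(-0.544650)
θ = 123.00°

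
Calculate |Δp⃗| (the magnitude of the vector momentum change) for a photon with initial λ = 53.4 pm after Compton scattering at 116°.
2.0404e-23 kg·m/s

Photon momentum magnitude is p = h/λ.

Initial momentum:
p₀ = h/λ = 6.6261e-34/5.3400e-11 = 1.2408e-23 kg·m/s

After scattering:
λ' = λ + Δλ = 53.4 + 3.4899 = 56.8899 pm
p' = h/λ' = 6.6261e-34/5.6890e-11 = 1.1647e-23 kg·m/s

Momentum is a vector; the scattered photon's direction makes angle θ = 116° with the incident direction. The magnitude of the vector change Δp⃗ = p⃗₀ − p⃗' is found from the law of cosines:
|Δp⃗|² = p₀² + p'² − 2p₀p'cos θ
|Δp⃗|² = (1.2408e-23)² + (1.1647e-23)² − 2·1.2408e-23·1.1647e-23·cos(116°)
|Δp⃗| = 2.0404e-23 kg·m/s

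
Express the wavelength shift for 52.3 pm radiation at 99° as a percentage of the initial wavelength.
5.3649%

Calculate the Compton shift:
Δλ = λ_C(1 - cos(99°))
Δλ = 2.4263 × (1 - cos(99°))
Δλ = 2.4263 × 1.1564
Δλ = 2.8059 pm

Percentage change:
(Δλ/λ₀) × 100 = (2.8059/52.3) × 100
= 5.3649%

(Intermediate values are shown rounded; full precision is carried through to the final answer.)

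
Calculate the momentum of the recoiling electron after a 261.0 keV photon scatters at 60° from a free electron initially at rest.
1.2769e-22 kg·m/s

The electron is initially at rest, so by conservation of momentum:
p⃗_e = p⃗₀ − p⃗'  (incident photon momentum minus scattered photon momentum)

Photon momentum magnitudes (p = h/λ = E/c):
λ₀ = hc/E₀ = 4.7504 pm → p₀ = h/λ₀ = 1.3949e-22 kg·m/s
Δλ = λ_C(1 − cos 60°) = 1.2132 pm
λ' = 5.9635 pm → p' = h/λ' = 1.1111e-22 kg·m/s

The scattered photon makes angle θ = 60° with the incident direction, so by the law of cosines:
|p⃗_e|² = p₀² + p'² − 2p₀p'cos θ
|p⃗_e|² = (1.3949e-22)² + (1.1111e-22)² − 2·1.3949e-22·1.1111e-22·cos(60°)
|p⃗_e| = 1.2769e-22 kg·m/s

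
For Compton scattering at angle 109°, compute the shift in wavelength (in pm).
3.2162 pm

Using the Compton scattering formula:
Δλ = λ_C(1 - cos θ)

where λ_C = h/(m_e·c) ≈ 2.4263 pm is the Compton wavelength of an electron.

For θ = 109°:
cos(109°) = -0.3256
1 - cos(109°) = 1.3256

Δλ = 2.4263 × 1.3256
Δλ = 3.2162 pm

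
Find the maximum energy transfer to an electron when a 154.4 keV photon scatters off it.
58.1590 keV

Maximum energy transfer occurs at θ = 180° (backscattering).

Initial photon: E₀ = 154.4 keV → λ₀ = 8.0301 pm

Maximum Compton shift (at 180°):
Δλ_max = 2λ_C = 2 × 2.4263 = 4.8526 pm

Final wavelength:
λ' = 8.0301 + 4.8526 = 12.8827 pm

Minimum photon energy (maximum energy to electron):
E'_min = hc/λ' = 96.2410 keV

Maximum electron kinetic energy:
K_max = E₀ - E'_min = 154.4000 - 96.2410 = 58.1590 keV

(Intermediate values are shown rounded; full precision is carried through to the final answer.)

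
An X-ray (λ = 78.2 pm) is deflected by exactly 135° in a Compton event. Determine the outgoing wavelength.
82.3420 pm

Using the Compton formula: λ' = λ + λ_C(1 − cos θ)

For θ = 135°, cos θ = -√2/2 (exact) ≈ -0.7071, so:
1 − cos 135° = 1 − (-√2/2) ≈ 1.7071

Δλ = λ_C × 1.7071 = 2.4263 × 1.7071 = 4.1420 pm

λ' = 78.2 + 4.1420 = 82.3420 pm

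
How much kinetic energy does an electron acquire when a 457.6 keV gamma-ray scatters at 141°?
281.0183 keV

By energy conservation: K_e = E_initial - E_final

First find the scattered photon energy:
Initial wavelength: λ = hc/E = 2.7094 pm
Compton shift: Δλ = λ_C(1 - cos(141°)) = 4.3119 pm
Final wavelength: λ' = 2.7094 + 4.3119 = 7.0214 pm
Final photon energy: E' = hc/λ' = 176.5817 keV

Electron kinetic energy:
K_e = E - E' = 457.6000 - 176.5817 = 281.0183 keV

(Intermediate values are shown rounded; full precision is carried through to the final answer.)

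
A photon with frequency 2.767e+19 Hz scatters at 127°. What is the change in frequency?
7.305e+18 Hz (decrease)

Convert frequency to wavelength (c = 299792458 m/s):
λ₀ = c/f₀ = 299792458/2.767e+19 = 1.0834567e-11 m = 10.8346 pm

Calculate Compton shift:
Δλ = λ_C(1 - cos(127°)) = 3.8865 pm

Final wavelength:
λ' = λ₀ + Δλ = 10.8346 + 3.8865 = 14.7211 pm

Final frequency:
f' = c/λ' = 299792458/1.4721067e-11 = 2.0364860e+19 Hz

Frequency shift (decrease):
Δf = f₀ - f' = 2.767e+19 - 2.0364860e+19 = 7.305e+18 Hz

(Intermediate values are shown rounded; full precision is carried through to the final answer.)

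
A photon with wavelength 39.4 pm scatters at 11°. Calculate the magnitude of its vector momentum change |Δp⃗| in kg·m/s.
3.2220e-24 kg·m/s

Photon momentum magnitude is p = h/λ.

Initial momentum:
p₀ = h/λ = 6.6261e-34/3.9400e-11 = 1.6817e-23 kg·m/s

After scattering:
λ' = λ + Δλ = 39.4 + 0.0446 = 39.4446 pm
p' = h/λ' = 6.6261e-34/3.9445e-11 = 1.6798e-23 kg·m/s

Momentum is a vector; the scattered photon's direction makes angle θ = 11° with the incident direction. The magnitude of the vector change Δp⃗ = p⃗₀ − p⃗' is found from the law of cosines:
|Δp⃗|² = p₀² + p'² − 2p₀p'cos θ
|Δp⃗|² = (1.6817e-23)² + (1.6798e-23)² − 2·1.6817e-23·1.6798e-23·cos(11°)
|Δp⃗| = 3.2220e-24 kg·m/s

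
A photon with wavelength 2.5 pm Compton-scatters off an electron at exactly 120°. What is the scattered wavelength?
6.1395 pm

Using the Compton formula: λ' = λ + λ_C(1 − cos θ)

For θ = 120°, cos θ = -1/2 (exact) = -0.5000, so:
1 − cos 120° = 1 − (-1/2) = 1.5000

Δλ = λ_C × 1.5000 = 2.4263 × 1.5000 = 3.6395 pm

λ' = 2.5 + 3.6395 = 6.1395 pm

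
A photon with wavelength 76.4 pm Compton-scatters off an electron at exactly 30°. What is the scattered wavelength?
76.7251 pm

Using the Compton formula: λ' = λ + λ_C(1 − cos θ)

For θ = 30°, cos θ = √3/2 (exact) ≈ 0.8660, so:
1 − cos 30° = 1 − (√3/2) ≈ 0.1340

Δλ = λ_C × 0.1340 = 2.4263 × 0.1340 = 0.3251 pm

λ' = 76.4 + 0.3251 = 76.7251 pm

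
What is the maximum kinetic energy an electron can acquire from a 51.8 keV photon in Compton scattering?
8.7317 keV

Maximum energy transfer occurs at θ = 180° (backscattering).

Initial photon: E₀ = 51.8 keV → λ₀ = 23.9352 pm

Maximum Compton shift (at 180°):
Δλ_max = 2λ_C = 2 × 2.4263 = 4.8526 pm

Final wavelength:
λ' = 23.9352 + 4.8526 = 28.7878 pm

Minimum photon energy (maximum energy to electron):
E'_min = hc/λ' = 43.0683 keV

Maximum electron kinetic energy:
K_max = E₀ - E'_min = 51.8000 - 43.0683 = 8.7317 keV

(Intermediate values are shown rounded; full precision is carried through to the final answer.)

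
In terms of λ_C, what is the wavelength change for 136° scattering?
1.7193 λ_C

The Compton shift formula is:
Δλ = λ_C(1 - cos θ)

Dividing both sides by λ_C:
Δλ/λ_C = 1 - cos θ

For θ = 136°:
Δλ/λ_C = 1 - cos(136°)
Δλ/λ_C = 1 - -0.7193
Δλ/λ_C = 1.7193

This means the shift is 1.7193 × λ_C = 4.1717 pm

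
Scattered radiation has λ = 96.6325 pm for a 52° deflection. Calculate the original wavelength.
95.7000 pm

From λ' = λ + Δλ, we have λ = λ' - Δλ

First calculate the Compton shift:
Δλ = λ_C(1 - cos θ)
Δλ = 2.4263 × (1 - cos(52°))
Δλ = 2.4263 × 0.3843
Δλ = 0.9325 pm

Initial wavelength:
λ = λ' - Δλ
λ = 96.6325 - 0.9325
λ = 95.7000 pm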